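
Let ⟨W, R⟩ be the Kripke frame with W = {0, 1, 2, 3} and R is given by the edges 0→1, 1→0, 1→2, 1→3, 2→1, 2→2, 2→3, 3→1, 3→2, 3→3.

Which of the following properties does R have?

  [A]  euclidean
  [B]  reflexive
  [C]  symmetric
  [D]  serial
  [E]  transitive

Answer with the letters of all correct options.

C, D

(A) not euclidean: 1 R 0 and 1 R 2 but not 0 R 2.
(B) not reflexive: not 0 R 0.
(C) symmetric: every R-edge is matched by its reverse.
(D) serial: every world has an R-successor.
(E) not transitive: 0 R 1 and 1 R 0 but not 0 R 0.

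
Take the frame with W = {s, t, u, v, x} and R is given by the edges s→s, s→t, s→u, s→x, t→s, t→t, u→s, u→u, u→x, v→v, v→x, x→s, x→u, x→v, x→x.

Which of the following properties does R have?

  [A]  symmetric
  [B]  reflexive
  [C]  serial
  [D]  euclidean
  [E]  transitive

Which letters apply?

(A) symmetric: every R-edge is matched by its reverse.
(B) reflexive: each world relates to itself.
(C) serial: every world has an R-successor.
(D) not euclidean: s R t and s R u but not t R u.
(E) not transitive: s R x and x R v but not s R v.

A, B, C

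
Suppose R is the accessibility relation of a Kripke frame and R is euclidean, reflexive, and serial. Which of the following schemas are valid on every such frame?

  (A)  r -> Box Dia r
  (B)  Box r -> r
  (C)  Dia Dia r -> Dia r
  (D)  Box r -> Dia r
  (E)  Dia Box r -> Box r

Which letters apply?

A relation that is euclidean, reflexive, and serial is also symmetric and transitive.
(A) axiom B: valid iff R is symmetric. Every such R is symmetric — valid.
(B) axiom T: valid iff R is reflexive. Every such R is reflexive — valid.
(C) Dia Dia r -> Dia r is the dual of axiom 4, which corresponds to transitivity. Every such R is transitive — valid.
(D) Box r -> Dia r (axiom D) characterises the serial frames. Every such R is serial — valid.
(E) Dia Box r -> Box r (the dual of axiom 5) characterises the euclidean frames. Every such R is euclidean — valid.

A, B, C, D, E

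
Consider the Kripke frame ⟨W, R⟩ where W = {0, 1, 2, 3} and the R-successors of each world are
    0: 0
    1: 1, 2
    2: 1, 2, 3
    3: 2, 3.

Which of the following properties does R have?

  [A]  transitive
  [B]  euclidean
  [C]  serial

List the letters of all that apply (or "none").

C

(A) not transitive: 1 R 2 and 2 R 3 but not 1 R 3.
(B) not euclidean: 2 R 1 and 2 R 3 but not 1 R 3.
(C) serial: every world has an R-successor.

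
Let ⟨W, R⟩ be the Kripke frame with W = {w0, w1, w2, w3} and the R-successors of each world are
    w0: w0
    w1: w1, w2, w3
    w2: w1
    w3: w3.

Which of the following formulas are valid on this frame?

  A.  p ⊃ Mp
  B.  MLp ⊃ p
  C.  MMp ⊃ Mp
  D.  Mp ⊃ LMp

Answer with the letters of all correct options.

none

R is not reflexive: not w2 R w2.
R is not symmetric: w1 R w3 but not w3 R w1.
R is not transitive: w2 R w1 and w1 R w2 but not w2 R w2.
R is not euclidean: w1 R w2 and w1 R w3 but not w2 R w3.
(A) the dual of axiom T: valid iff R is reflexive. R is not reflexive — not valid.
(B) MLp ⊃ p (the dual of axiom B) characterises the symmetric frames. R is not symmetric — not valid.
(C) the dual of axiom 4: valid iff R is transitive. R is not transitive — not valid.
(D) axiom 5: valid iff R is euclidean. R is not euclidean — not valid.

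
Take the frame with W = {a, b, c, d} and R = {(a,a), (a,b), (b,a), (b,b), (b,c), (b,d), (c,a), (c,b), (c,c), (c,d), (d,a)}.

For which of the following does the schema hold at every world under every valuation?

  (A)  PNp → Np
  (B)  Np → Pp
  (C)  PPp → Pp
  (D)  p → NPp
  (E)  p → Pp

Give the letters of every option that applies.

B

R is not reflexive: not d R d.
R is not symmetric: b R d but not d R b.
R is not transitive: a R b and b R c but not a R c.
R is not euclidean: b R a and b R c but not a R c.
R is serial: every world has an R-successor.
(A) PNp → Np is the dual of axiom 5, which corresponds to the euclidean property. R is not euclidean — not valid.
(B) Np → Pp is axiom D; it is valid on a frame exactly when R is serial. R is serial, so valid.
(C) PPp → Pp is the dual of axiom 4; it is valid on a frame exactly when R is transitive. R is not transitive, so not valid.
(D) p → NPp (axiom B) characterises the symmetric frames. R is not symmetric — not valid.
(E) p → Pp is the dual of axiom T, which corresponds to reflexivity. R is not reflexive — not valid.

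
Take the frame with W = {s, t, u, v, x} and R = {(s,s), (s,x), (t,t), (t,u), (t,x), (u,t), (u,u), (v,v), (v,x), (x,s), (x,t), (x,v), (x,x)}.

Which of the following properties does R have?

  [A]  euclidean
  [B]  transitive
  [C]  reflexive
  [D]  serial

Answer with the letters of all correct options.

(A) not euclidean: t R u and t R x but not u R x.
(B) not transitive: s R x and x R t but not s R t.
(C) reflexive: each world relates to itself.
(D) serial: every world has an R-successor.

C, D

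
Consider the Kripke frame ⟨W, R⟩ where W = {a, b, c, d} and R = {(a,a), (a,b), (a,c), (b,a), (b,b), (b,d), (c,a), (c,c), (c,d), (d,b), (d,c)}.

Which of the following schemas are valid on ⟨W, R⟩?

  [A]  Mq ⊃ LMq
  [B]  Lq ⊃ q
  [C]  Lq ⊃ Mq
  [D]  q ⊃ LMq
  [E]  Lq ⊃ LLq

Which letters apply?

C, D

R is not reflexive: not d R d.
R is symmetric: every R-edge is matched by its reverse.
R is not transitive: a R b and b R d but not a R d.
R is not euclidean: a R b and a R c but not b R c.
R is serial: every world has an R-successor.
(A) Mq ⊃ LMq is axiom 5, which corresponds to the euclidean property. R is not euclidean — not valid.
(B) Lq ⊃ q is axiom T, which corresponds to reflexivity. R is not reflexive — not valid.
(C) axiom D: valid iff R is serial. R is serial — valid.
(D) axiom B: valid iff R is symmetric. R is symmetric — valid.
(E) Lq ⊃ LLq (axiom 4) characterises the transitive frames. R is not transitive — not valid.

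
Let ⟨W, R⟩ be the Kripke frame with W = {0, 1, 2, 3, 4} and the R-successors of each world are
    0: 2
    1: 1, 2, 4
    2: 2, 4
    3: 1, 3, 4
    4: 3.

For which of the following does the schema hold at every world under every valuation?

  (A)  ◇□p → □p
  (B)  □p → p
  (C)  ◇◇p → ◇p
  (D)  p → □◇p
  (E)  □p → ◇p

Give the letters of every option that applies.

E

R is not reflexive: not 0 R 0.
R is not symmetric: 0 R 2 but not 2 R 0.
R is not transitive: 0 R 2 and 2 R 4 but not 0 R 4.
R is not euclidean: 1 R 2 and 1 R 1 but not 2 R 1.
R is serial: every world has an R-successor.
(A) ◇□p → □p is the dual of axiom 5; it is valid on a frame exactly when R is euclidean. R is not euclidean, so not valid.
(B) □p → p is axiom T, which corresponds to reflexivity. R is not reflexive — not valid.
(C) ◇◇p → ◇p (the dual of axiom 4) characterises the transitive frames. R is not transitive — not valid.
(D) p → □◇p is axiom B, which corresponds to symmetry. R is not symmetric — not valid.
(E) □p → ◇p is axiom D, which corresponds to seriality. R is serial — valid.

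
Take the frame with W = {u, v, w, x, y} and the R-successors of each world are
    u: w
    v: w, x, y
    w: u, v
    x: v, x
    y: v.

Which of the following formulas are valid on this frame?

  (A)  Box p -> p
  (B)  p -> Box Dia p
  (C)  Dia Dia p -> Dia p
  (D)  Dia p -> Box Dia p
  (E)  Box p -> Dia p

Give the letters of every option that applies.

R is not reflexive: not u R u.
R is symmetric: every R-edge is matched by its reverse.
R is not transitive: u R w and w R u but not u R u.
R is not euclidean: v R w and v R x but not w R x.
R is serial: every world has an R-successor.
(A) Box p -> p is axiom T, which corresponds to reflexivity. R is not reflexive — not valid.
(B) axiom B: valid iff R is symmetric. R is symmetric — valid.
(C) Dia Dia p -> Dia p is the dual of axiom 4; it is valid on a frame exactly when R is transitive. R is not transitive, so not valid.
(D) Dia p -> Box Dia p is axiom 5, which corresponds to the euclidean property. R is not euclidean — not valid.
(E) Box p -> Dia p is axiom D, which corresponds to seriality. R is serial — valid.

B, E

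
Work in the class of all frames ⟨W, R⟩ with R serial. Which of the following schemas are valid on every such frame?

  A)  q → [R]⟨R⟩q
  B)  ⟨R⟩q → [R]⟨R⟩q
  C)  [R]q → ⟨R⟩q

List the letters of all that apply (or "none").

C

(A) q → [R]⟨R⟩q is axiom B, which corresponds to symmetry. Such an R need not be symmetric — not valid.
(B) ⟨R⟩q → [R]⟨R⟩q (axiom 5) characterises the euclidean frames. Such an R need not be euclidean — not valid.
(C) [R]q → ⟨R⟩q is axiom D; it is valid on a frame exactly when R is serial. Every such R is serial, so valid.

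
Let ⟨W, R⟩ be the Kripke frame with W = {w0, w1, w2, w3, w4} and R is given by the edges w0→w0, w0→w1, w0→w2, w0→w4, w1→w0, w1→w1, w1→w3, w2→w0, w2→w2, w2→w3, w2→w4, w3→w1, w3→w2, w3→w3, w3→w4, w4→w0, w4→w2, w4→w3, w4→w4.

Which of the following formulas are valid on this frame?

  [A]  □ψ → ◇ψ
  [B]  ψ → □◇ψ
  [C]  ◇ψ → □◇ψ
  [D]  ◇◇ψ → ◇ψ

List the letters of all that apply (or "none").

A, B

R is symmetric: every R-edge is matched by its reverse.
R is not transitive: w0 R w1 and w1 R w3 but not w0 R w3.
R is not euclidean: w0 R w1 and w0 R w2 but not w1 R w2.
R is serial: every world has an R-successor.
(A) □ψ → ◇ψ is axiom D; it is valid on a frame exactly when R is serial. R is serial, so valid.
(B) ψ → □◇ψ is axiom B; it is valid on a frame exactly when R is symmetric. R is symmetric, so valid.
(C) axiom 5: valid iff R is euclidean. R is not euclidean — not valid.
(D) ◇◇ψ → ◇ψ (the dual of axiom 4) characterises the transitive frames. R is not transitive — not valid.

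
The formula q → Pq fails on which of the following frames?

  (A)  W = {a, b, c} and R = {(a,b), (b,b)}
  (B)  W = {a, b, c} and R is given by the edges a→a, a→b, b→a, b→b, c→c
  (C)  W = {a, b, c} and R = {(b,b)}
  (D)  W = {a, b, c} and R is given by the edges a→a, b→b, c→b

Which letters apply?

The schema q → Pq is the dual of axiom T; it is valid on a frame iff R is reflexive.
(A) R is not reflexive (not a R a), so the schema fails here.
(B) R is reflexive (each world relates to itself), so the schema is valid here.
(C) R is not reflexive (not a R a), so the schema fails here.
(D) R is not reflexive (not c R c), so the schema fails here.

A, C, D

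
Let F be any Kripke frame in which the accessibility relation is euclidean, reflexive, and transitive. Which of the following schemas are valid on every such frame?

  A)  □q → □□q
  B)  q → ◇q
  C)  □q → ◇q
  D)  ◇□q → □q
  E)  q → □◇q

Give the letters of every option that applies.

A, B, C, D, E

A relation that is euclidean, reflexive, and transitive is also serial and symmetric.
(A) □q → □□q is axiom 4; it is valid on a frame exactly when R is transitive. Every such R is transitive, so valid.
(B) q → ◇q is the dual of axiom T, which corresponds to reflexivity. Every such R is reflexive — valid.
(C) axiom D: valid iff R is serial. Every such R is serial — valid.
(D) ◇□q → □q is the dual of axiom 5, which corresponds to the euclidean property. Every such R is euclidean — valid.
(E) q → □◇q is axiom B, which corresponds to symmetry. Every such R is symmetric — valid.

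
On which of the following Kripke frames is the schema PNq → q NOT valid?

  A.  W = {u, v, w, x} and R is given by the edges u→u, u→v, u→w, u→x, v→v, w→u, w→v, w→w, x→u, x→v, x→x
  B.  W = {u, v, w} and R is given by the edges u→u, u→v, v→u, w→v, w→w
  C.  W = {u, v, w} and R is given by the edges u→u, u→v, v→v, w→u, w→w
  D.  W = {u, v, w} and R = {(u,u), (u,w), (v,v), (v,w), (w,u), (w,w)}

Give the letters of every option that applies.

A, B, C, D

The schema PNq → q is the dual of axiom B; it is valid on a frame iff R is symmetric.
(A) R is not symmetric (u R v but not v R u), so the schema fails here.
(B) R is not symmetric (w R v but not v R w), so the schema fails here.
(C) R is not symmetric (u R v but not v R u), so the schema fails here.
(D) R is not symmetric (v R w but not w R v), so the schema fails here.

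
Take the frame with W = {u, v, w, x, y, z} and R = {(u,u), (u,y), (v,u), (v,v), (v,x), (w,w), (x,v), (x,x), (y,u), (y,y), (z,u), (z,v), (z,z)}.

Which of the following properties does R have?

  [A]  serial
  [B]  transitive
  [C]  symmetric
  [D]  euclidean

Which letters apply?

A

(A) serial: every world has an R-successor.
(B) not transitive: v R u and u R y but not v R y.
(C) not symmetric: v R u but not u R v.
(D) not euclidean: v R u and v R v but not u R v.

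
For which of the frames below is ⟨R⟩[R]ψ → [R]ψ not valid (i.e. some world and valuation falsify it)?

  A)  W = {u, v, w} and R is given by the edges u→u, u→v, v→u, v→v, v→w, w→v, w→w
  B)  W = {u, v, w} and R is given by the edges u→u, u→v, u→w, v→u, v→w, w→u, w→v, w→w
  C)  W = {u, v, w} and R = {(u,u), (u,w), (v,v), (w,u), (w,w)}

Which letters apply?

A, B

The schema ⟨R⟩[R]ψ → [R]ψ is the dual of axiom 5; it is valid on a frame iff R is euclidean.
(A) R is not euclidean (v R u and v R w but not u R w), so the schema fails here.
(B) R is not euclidean (u R v and u R v but not v R v), so the schema fails here.
(C) R is euclidean (any two R-successors of the same world are R-related), so the schema is valid here.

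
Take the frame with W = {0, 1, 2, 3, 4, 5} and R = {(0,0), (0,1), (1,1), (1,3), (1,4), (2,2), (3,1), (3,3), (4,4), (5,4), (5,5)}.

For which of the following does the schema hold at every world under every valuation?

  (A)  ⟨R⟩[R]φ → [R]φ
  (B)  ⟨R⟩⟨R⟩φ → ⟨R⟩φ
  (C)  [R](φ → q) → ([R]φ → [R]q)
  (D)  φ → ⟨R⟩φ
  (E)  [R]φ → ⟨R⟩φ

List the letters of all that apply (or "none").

R is reflexive: each world relates to itself.
R is not transitive: 0 R 1 and 1 R 3 but not 0 R 3.
R is not euclidean: 0 R 1 and 0 R 0 but not 1 R 0.
R is serial: every world has an R-successor.
(A) the dual of axiom 5: valid iff R is euclidean. R is not euclidean — not valid.
(B) the dual of axiom 4: valid iff R is transitive. R is not transitive — not valid.
(C) [R](φ → q) → ([R]φ → [R]q) is axiom K, valid on every Kripke frame — valid.
(D) φ → ⟨R⟩φ is the dual of axiom T, which corresponds to reflexivity. R is reflexive — valid.
(E) [R]φ → ⟨R⟩φ is axiom D; it is valid on a frame exactly when R is serial. R is serial, so valid.

C, D, E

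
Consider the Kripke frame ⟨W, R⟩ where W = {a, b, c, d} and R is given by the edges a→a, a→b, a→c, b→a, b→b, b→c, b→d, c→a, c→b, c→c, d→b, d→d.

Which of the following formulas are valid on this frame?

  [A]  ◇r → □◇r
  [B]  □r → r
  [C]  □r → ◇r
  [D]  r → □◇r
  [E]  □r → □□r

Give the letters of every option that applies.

B, C, D

R is reflexive: each world relates to itself.
R is symmetric: every R-edge is matched by its reverse.
R is not transitive: a R b and b R d but not a R d.
R is not euclidean: b R a and b R d but not a R d.
R is serial: every world has an R-successor.
(A) ◇r → □◇r is axiom 5, which corresponds to the euclidean property. R is not euclidean — not valid.
(B) □r → r (axiom T) characterises the reflexive frames. R is reflexive — valid.
(C) □r → ◇r is axiom D, which corresponds to seriality. R is serial — valid.
(D) r → □◇r is axiom B; it is valid on a frame exactly when R is symmetric. R is symmetric, so valid.
(E) □r → □□r (axiom 4) characterises the transitive frames. R is not transitive — not valid.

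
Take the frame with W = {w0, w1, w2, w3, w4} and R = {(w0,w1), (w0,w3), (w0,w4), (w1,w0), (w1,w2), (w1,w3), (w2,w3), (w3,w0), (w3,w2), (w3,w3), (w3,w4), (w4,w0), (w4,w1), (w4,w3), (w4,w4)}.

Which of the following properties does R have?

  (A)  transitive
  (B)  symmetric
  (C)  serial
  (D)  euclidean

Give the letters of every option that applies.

(A) not transitive: w0 R w1 and w1 R w0 but not w0 R w0.
(B) not symmetric: w1 R w2 but not w2 R w1.
(C) serial: every world has an R-successor.
(D) not euclidean: w0 R w1 and w0 R w4 but not w1 R w4.

C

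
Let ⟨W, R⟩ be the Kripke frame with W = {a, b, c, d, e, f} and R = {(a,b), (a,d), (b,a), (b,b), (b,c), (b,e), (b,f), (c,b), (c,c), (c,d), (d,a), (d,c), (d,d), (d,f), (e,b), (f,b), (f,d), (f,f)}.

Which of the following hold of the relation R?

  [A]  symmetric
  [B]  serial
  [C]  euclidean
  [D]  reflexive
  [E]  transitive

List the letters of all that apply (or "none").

(A) symmetric: every R-edge is matched by its reverse.
(B) serial: every world has an R-successor.
(C) not euclidean: a R b and a R d but not b R d.
(D) not reflexive: not a R a.
(E) not transitive: a R b and b R a but not a R a.

A, B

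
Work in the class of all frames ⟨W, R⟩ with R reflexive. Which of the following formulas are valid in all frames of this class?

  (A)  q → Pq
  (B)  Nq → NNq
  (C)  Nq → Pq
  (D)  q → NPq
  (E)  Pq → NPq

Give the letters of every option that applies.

A reflexive relation is serial.
(A) q → Pq (the dual of axiom T) characterises the reflexive frames. Every such R is reflexive — valid.
(B) Nq → NNq (axiom 4) characterises the transitive frames. Such an R need not be transitive — not valid.
(C) Nq → Pq is axiom D, which corresponds to seriality. Every such R is serial — valid.
(D) axiom B: valid iff R is symmetric. Such an R need not be symmetric — not valid.
(E) axiom 5: valid iff R is euclidean. Such an R need not be euclidean — not valid.

A, C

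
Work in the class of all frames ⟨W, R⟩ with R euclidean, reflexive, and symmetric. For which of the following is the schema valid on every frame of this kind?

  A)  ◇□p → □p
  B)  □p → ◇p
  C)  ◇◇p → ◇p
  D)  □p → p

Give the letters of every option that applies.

A, B, C, D

A relation that is euclidean, reflexive, and symmetric is also serial and transitive.
(A) ◇□p → □p is the dual of axiom 5; it is valid on a frame exactly when R is euclidean. Every such R is euclidean, so valid.
(B) axiom D: valid iff R is serial. Every such R is serial — valid.
(C) ◇◇p → ◇p is the dual of axiom 4, which corresponds to transitivity. Every such R is transitive — valid.
(D) □p → p is axiom T, which corresponds to reflexivity. Every such R is reflexive — valid.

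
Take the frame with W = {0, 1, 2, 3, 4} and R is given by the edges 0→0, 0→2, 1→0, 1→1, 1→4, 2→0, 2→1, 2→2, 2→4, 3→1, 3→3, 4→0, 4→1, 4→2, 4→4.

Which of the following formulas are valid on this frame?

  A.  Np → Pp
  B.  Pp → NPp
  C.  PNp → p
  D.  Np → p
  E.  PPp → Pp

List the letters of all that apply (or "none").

R is reflexive: each world relates to itself.
R is not symmetric: 1 R 0 but not 0 R 1.
R is not transitive: 0 R 2 and 2 R 1 but not 0 R 1.
R is not euclidean: 1 R 0 and 1 R 1 but not 0 R 1.
R is serial: every world has an R-successor.
(A) Np → Pp is axiom D; it is valid on a frame exactly when R is serial. R is serial, so valid.
(B) Pp → NPp is axiom 5, which corresponds to the euclidean property. R is not euclidean — not valid.
(C) PNp → p is the dual of axiom B, which corresponds to symmetry. R is not symmetric — not valid.
(D) Np → p (axiom T) characterises the reflexive frames. R is reflexive — valid.
(E) PPp → Pp is the dual of axiom 4; it is valid on a frame exactly when R is transitive. R is not transitive, so not valid.

A, D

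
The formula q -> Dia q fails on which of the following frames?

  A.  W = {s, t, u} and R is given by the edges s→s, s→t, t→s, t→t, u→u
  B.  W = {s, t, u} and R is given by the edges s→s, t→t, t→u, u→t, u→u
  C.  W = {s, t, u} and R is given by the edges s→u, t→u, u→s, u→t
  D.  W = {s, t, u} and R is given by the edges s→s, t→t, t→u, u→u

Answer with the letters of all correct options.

C

The schema q -> Dia q is the dual of axiom T; it is valid on a frame iff R is reflexive.
(A) R is reflexive (each world relates to itself), so the schema is valid here.
(B) R is reflexive (each world relates to itself), so the schema is valid here.
(C) R is not reflexive (not s R s), so the schema fails here.
(D) R is reflexive (each world relates to itself), so the schema is valid here.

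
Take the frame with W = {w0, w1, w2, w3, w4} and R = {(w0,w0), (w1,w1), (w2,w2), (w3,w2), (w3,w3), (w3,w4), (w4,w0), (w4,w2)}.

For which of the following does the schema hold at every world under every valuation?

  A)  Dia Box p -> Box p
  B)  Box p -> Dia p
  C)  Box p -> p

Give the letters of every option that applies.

R is not reflexive: not w4 R w4.
R is not euclidean: w3 R w2 and w3 R w3 but not w2 R w3.
R is serial: every world has an R-successor.
(A) the dual of axiom 5: valid iff R is euclidean. R is not euclidean — not valid.
(B) Box p -> Dia p is axiom D; it is valid on a frame exactly when R is serial. R is serial, so valid.
(C) Box p -> p is axiom T, which corresponds to reflexivity. R is not reflexive — not valid.

B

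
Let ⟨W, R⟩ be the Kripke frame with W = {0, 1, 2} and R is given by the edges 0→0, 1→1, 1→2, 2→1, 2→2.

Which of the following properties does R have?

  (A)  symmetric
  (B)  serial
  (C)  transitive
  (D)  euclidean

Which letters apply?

(A) symmetric: every R-edge is matched by its reverse.
(B) serial: every world has an R-successor.
(C) transitive: R is closed under composition.
(D) euclidean: any two R-successors of the same world are R-related.

A, B, C, D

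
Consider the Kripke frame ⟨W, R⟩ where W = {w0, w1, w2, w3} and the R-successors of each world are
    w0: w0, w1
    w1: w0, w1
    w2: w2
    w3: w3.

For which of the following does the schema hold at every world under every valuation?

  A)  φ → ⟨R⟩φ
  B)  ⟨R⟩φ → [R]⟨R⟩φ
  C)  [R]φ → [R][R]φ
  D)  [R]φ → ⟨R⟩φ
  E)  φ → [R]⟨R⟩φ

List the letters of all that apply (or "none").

A, B, C, D, E

R is reflexive: each world relates to itself.
R is symmetric: every R-edge is matched by its reverse.
R is transitive: R is closed under composition.
R is euclidean: any two R-successors of the same world are R-related.
R is serial: every world has an R-successor.
(A) the dual of axiom T: valid iff R is reflexive. R is reflexive — valid.
(B) ⟨R⟩φ → [R]⟨R⟩φ is axiom 5; it is valid on a frame exactly when R is euclidean. R is euclidean, so valid.
(C) [R]φ → [R][R]φ (axiom 4) characterises the transitive frames. R is transitive — valid.
(D) [R]φ → ⟨R⟩φ is axiom D; it is valid on a frame exactly when R is serial. R is serial, so valid.
(E) axiom B: valid iff R is symmetric. R is symmetric — valid.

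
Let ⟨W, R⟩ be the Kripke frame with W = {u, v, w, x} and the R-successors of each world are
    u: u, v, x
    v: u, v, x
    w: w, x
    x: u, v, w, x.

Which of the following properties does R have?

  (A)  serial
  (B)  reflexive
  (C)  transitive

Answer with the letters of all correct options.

(A) serial: every world has an R-successor.
(B) reflexive: each world relates to itself.
(C) not transitive: u R x and x R w but not u R w.

A, B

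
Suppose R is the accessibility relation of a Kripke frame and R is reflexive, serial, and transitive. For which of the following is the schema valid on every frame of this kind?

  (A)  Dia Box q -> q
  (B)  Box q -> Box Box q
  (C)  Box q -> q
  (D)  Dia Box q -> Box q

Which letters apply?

(A) the dual of axiom B: valid iff R is symmetric. Such an R need not be symmetric — not valid.
(B) axiom 4: valid iff R is transitive. Every such R is transitive — valid.
(C) Box q -> q is axiom T; it is valid on a frame exactly when R is reflexive. Every such R is reflexive, so valid.
(D) the dual of axiom 5: valid iff R is euclidean. Such an R need not be euclidean — not valid.

B, C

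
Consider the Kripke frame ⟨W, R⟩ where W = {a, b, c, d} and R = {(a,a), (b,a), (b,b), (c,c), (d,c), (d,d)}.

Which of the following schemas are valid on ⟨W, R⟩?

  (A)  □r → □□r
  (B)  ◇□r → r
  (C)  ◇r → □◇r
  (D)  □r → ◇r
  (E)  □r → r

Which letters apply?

A, D, E

R is reflexive: each world relates to itself.
R is not symmetric: b R a but not a R b.
R is transitive: R is closed under composition.
R is not euclidean: b R a and b R b but not a R b.
R is serial: every world has an R-successor.
(A) □r → □□r is axiom 4; it is valid on a frame exactly when R is transitive. R is transitive, so valid.
(B) the dual of axiom B: valid iff R is symmetric. R is not symmetric — not valid.
(C) axiom 5: valid iff R is euclidean. R is not euclidean — not valid.
(D) □r → ◇r (axiom D) characterises the serial frames. R is serial — valid.
(E) □r → r is axiom T; it is valid on a frame exactly when R is reflexive. R is reflexive, so valid.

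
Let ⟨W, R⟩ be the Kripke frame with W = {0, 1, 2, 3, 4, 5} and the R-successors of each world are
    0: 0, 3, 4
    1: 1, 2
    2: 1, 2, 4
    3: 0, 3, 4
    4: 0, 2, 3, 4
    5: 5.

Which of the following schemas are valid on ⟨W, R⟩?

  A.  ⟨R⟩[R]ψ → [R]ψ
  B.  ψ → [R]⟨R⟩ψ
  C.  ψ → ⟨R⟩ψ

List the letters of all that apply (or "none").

B, C

R is reflexive: each world relates to itself.
R is symmetric: every R-edge is matched by its reverse.
R is not euclidean: 2 R 1 and 2 R 4 but not 1 R 4.
(A) ⟨R⟩[R]ψ → [R]ψ (the dual of axiom 5) characterises the euclidean frames. R is not euclidean — not valid.
(B) axiom B: valid iff R is symmetric. R is symmetric — valid.
(C) the dual of axiom T: valid iff R is reflexive. R is reflexive — valid.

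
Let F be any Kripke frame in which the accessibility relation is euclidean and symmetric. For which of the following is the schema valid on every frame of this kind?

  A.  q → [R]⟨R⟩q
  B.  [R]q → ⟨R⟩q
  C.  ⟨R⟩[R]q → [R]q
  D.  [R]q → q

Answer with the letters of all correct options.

A symmetric euclidean relation is transitive (uRv and vRw give vRu by symmetry, then uRw by the euclidean condition, applied at v).
(A) q → [R]⟨R⟩q is axiom B; it is valid on a frame exactly when R is symmetric. Every such R is symmetric, so valid.
(B) [R]q → ⟨R⟩q is axiom D, which corresponds to seriality. Such an R need not be serial — not valid.
(C) ⟨R⟩[R]q → [R]q (the dual of axiom 5) characterises the euclidean frames. Every such R is euclidean — valid.
(D) axiom T: valid iff R is reflexive. Such an R need not be reflexive — not valid.

A, C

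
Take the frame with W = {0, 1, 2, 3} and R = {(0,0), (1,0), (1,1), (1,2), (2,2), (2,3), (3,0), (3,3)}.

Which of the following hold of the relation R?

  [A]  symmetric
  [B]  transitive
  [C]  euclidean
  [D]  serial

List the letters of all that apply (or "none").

D

(A) not symmetric: 1 R 0 but not 0 R 1.
(B) not transitive: 1 R 2 and 2 R 3 but not 1 R 3.
(C) not euclidean: 1 R 0 and 1 R 1 but not 0 R 1.
(D) serial: every world has an R-successor.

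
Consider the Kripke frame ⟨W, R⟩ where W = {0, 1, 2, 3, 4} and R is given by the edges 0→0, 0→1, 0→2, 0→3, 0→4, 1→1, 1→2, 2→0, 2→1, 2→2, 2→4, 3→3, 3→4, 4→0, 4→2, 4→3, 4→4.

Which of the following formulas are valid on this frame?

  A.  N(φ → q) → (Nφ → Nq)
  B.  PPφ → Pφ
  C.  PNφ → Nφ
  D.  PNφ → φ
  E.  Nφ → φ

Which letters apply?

R is reflexive: each world relates to itself.
R is not symmetric: 0 R 1 but not 1 R 0.
R is not transitive: 1 R 2 and 2 R 0 but not 1 R 0.
R is not euclidean: 0 R 1 and 0 R 0 but not 1 R 0.
(A) this is just K, valid on every normal frame.
(B) PPφ → Pφ (the dual of axiom 4) characterises the transitive frames. R is not transitive — not valid.
(C) PNφ → Nφ is the dual of axiom 5, which corresponds to the euclidean property. R is not euclidean — not valid.
(D) the dual of axiom B: valid iff R is symmetric. R is not symmetric — not valid.
(E) Nφ → φ (axiom T) characterises the reflexive frames. R is reflexive — valid.

A, E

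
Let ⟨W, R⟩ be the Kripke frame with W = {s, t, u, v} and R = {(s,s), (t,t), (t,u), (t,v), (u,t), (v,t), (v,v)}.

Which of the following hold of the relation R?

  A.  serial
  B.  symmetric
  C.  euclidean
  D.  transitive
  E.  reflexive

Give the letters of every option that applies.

(A) serial: every world has an R-successor.
(B) symmetric: every R-edge is matched by its reverse.
(C) not euclidean: t R u and t R v but not u R v.
(D) not transitive: u R t and t R u but not u R u.
(E) not reflexive: not u R u.

A, B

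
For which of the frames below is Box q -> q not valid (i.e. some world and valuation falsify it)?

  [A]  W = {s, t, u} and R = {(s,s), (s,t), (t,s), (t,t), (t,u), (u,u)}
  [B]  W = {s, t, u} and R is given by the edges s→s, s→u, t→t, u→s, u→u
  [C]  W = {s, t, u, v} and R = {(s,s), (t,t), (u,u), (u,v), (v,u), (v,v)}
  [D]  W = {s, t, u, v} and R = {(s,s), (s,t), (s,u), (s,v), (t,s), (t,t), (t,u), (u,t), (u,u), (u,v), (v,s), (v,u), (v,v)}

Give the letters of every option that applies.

none

The schema Box q -> q is axiom T; it is valid on a frame iff R is reflexive.
(A) R is reflexive (each world relates to itself), so the schema is valid here.
(B) R is reflexive (each world relates to itself), so the schema is valid here.
(C) R is reflexive (each world relates to itself), so the schema is valid here.
(D) R is reflexive (each world relates to itself), so the schema is valid here.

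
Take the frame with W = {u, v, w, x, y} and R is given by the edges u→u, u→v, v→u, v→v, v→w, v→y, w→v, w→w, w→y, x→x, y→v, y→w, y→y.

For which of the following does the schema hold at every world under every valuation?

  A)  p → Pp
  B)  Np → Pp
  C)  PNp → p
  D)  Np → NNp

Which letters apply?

A, B, C

R is reflexive: each world relates to itself.
R is symmetric: every R-edge is matched by its reverse.
R is not transitive: u R v and v R w but not u R w.
R is serial: every world has an R-successor.
(A) p → Pp is the dual of axiom T; it is valid on a frame exactly when R is reflexive. R is reflexive, so valid.
(B) axiom D: valid iff R is serial. R is serial — valid.
(C) PNp → p is the dual of axiom B, which corresponds to symmetry. R is symmetric — valid.
(D) axiom 4: valid iff R is transitive. R is not transitive — not valid.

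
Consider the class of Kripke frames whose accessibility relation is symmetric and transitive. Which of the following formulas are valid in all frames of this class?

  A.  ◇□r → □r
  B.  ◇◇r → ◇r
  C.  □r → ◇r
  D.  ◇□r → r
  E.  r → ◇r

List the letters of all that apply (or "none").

A symmetric transitive relation is euclidean (uRv and uRw give vRu by symmetry, then vRw by transitivity).
(A) ◇□r → □r (the dual of axiom 5) characterises the euclidean frames. Every such R is euclidean — valid.
(B) ◇◇r → ◇r is the dual of axiom 4; it is valid on a frame exactly when R is transitive. Every such R is transitive, so valid.
(C) axiom D: valid iff R is serial. Such an R need not be serial — not valid.
(D) ◇□r → r is the dual of axiom B, which corresponds to symmetry. Every such R is symmetric — valid.
(E) r → ◇r (the dual of axiom T) characterises the reflexive frames. Such an R need not be reflexive — not valid.

A, B, D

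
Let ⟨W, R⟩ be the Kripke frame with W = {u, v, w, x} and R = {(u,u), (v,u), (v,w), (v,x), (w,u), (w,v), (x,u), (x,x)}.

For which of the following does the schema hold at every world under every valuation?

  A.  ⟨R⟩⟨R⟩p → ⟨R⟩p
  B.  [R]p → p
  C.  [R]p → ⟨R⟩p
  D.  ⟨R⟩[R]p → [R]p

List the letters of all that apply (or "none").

C

R is not reflexive: not v R v.
R is not transitive: v R w and w R v but not v R v.
R is not euclidean: v R u and v R w but not u R w.
R is serial: every world has an R-successor.
(A) the dual of axiom 4: valid iff R is transitive. R is not transitive — not valid.
(B) axiom T: valid iff R is reflexive. R is not reflexive — not valid.
(C) [R]p → ⟨R⟩p (axiom D) characterises the serial frames. R is serial — valid.
(D) ⟨R⟩[R]p → [R]p (the dual of axiom 5) characterises the euclidean frames. R is not euclidean — not valid.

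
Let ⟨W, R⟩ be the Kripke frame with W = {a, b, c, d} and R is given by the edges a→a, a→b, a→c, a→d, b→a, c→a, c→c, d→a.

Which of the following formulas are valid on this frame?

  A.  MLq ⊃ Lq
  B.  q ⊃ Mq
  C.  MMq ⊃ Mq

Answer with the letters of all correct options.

R is not reflexive: not b R b.
R is not transitive: b R a and a R b but not b R b.
R is not euclidean: a R b and a R c but not b R c.
(A) MLq ⊃ Lq is the dual of axiom 5, which corresponds to the euclidean property. R is not euclidean — not valid.
(B) q ⊃ Mq is the dual of axiom T, which corresponds to reflexivity. R is not reflexive — not valid.
(C) MMq ⊃ Mq (the dual of axiom 4) characterises the transitive frames. R is not transitive — not valid.

none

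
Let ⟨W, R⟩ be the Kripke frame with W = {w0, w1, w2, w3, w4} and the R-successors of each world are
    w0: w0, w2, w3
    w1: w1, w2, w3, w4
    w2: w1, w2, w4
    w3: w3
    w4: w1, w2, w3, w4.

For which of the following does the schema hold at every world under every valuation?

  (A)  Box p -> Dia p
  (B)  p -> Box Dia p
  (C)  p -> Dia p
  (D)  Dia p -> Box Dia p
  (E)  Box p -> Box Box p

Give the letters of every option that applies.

A, C

R is reflexive: each world relates to itself.
R is not symmetric: w0 R w2 but not w2 R w0.
R is not transitive: w0 R w2 and w2 R w1 but not w0 R w1.
R is not euclidean: w0 R w2 and w0 R w0 but not w2 R w0.
R is serial: every world has an R-successor.
(A) Box p -> Dia p is axiom D; it is valid on a frame exactly when R is serial. R is serial, so valid.
(B) p -> Box Dia p is axiom B, which corresponds to symmetry. R is not symmetric — not valid.
(C) p -> Dia p (the dual of axiom T) characterises the reflexive frames. R is reflexive — valid.
(D) axiom 5: valid iff R is euclidean. R is not euclidean — not valid.
(E) Box p -> Box Box p is axiom 4; it is valid on a frame exactly when R is transitive. R is not transitive, so not valid.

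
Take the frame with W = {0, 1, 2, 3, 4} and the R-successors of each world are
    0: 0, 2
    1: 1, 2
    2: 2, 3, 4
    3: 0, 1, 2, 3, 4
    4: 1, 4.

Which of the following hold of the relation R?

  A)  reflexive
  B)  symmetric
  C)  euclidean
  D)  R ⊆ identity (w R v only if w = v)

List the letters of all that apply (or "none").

(A) reflexive: each world relates to itself.
(B) not symmetric: 0 R 2 but not 2 R 0.
(C) not euclidean: 0 R 2 and 0 R 0 but not 2 R 0.
(D) not ⊆ identity: 0 R 2 with 0 ≠ 2.

A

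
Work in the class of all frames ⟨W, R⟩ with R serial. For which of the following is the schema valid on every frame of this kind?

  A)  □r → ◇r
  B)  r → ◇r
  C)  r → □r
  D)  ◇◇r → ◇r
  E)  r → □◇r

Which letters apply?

(A) □r → ◇r is axiom D; it is valid on a frame exactly when R is serial. Every such R is serial, so valid.
(B) the dual of axiom T: valid iff R is reflexive. Such an R need not be reflexive — not valid.
(C) r → □r (equivalent to ◇p→p) corresponds to R being a subset of the identity. Such an R need not be a subset of the identity, so not valid.
(D) ◇◇r → ◇r is the dual of axiom 4; it is valid on a frame exactly when R is transitive. Such an R need not be transitive, so not valid.
(E) r → □◇r is axiom B, which corresponds to symmetry. Such an R need not be symmetric — not valid.

A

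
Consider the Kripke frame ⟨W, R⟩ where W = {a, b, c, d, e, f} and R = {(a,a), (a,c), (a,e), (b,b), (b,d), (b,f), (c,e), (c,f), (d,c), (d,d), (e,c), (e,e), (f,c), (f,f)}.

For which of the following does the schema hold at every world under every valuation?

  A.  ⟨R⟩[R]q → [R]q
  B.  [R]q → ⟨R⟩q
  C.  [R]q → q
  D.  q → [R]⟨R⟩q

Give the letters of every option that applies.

R is not reflexive: not c R c.
R is not symmetric: a R c but not c R a.
R is not euclidean: a R c and a R a but not c R a.
R is serial: every world has an R-successor.
(A) ⟨R⟩[R]q → [R]q is the dual of axiom 5; it is valid on a frame exactly when R is euclidean. R is not euclidean, so not valid.
(B) [R]q → ⟨R⟩q is axiom D; it is valid on a frame exactly when R is serial. R is serial, so valid.
(C) [R]q → q (axiom T) characterises the reflexive frames. R is not reflexive — not valid.
(D) q → [R]⟨R⟩q (axiom B) characterises the symmetric frames. R is not symmetric — not valid.

B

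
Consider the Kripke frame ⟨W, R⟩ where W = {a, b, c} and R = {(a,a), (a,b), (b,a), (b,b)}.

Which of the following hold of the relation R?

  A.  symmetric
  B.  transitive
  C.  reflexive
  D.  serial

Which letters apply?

(A) symmetric: every R-edge is matched by its reverse.
(B) transitive: R is closed under composition.
(C) not reflexive: not c R c.
(D) not serial: c has no R-successor.

A, B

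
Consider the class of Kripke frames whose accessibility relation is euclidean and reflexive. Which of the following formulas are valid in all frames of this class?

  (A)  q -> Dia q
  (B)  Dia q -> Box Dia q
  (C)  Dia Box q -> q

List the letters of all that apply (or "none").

A, B, C

A reflexive euclidean relation is also symmetric (from wRw and wRv the euclidean condition gives vRw) and hence transitive; it is an equivalence relation.
(A) q -> Dia q is the dual of axiom T, which corresponds to reflexivity. Every such R is reflexive — valid.
(B) Dia q -> Box Dia q is axiom 5, which corresponds to the euclidean property. Every such R is euclidean — valid.
(C) the dual of axiom B: valid iff R is symmetric. Every such R is symmetric — valid.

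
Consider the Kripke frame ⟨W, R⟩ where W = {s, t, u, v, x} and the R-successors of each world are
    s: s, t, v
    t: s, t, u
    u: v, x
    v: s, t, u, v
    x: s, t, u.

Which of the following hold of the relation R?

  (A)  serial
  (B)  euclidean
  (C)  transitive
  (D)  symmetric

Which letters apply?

A

(A) serial: every world has an R-successor.
(B) not euclidean: s R t and s R v but not t R v.
(C) not transitive: s R t and t R u but not s R u.
(D) not symmetric: t R u but not u R t.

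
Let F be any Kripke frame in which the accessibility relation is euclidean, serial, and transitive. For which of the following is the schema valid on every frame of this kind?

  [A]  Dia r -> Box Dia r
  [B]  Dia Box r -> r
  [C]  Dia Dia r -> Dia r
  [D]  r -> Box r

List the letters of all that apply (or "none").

(A) Dia r -> Box Dia r is axiom 5, which corresponds to the euclidean property. Every such R is euclidean — valid.
(B) Dia Box r -> r (the dual of axiom B) characterises the symmetric frames. Such an R need not be symmetric — not valid.
(C) the dual of axiom 4: valid iff R is transitive. Every such R is transitive — valid.
(D) r -> Box r is valid only on frames where every R-edge is a self-loop. Such an R need not be a subset of the identity — not valid.

A, C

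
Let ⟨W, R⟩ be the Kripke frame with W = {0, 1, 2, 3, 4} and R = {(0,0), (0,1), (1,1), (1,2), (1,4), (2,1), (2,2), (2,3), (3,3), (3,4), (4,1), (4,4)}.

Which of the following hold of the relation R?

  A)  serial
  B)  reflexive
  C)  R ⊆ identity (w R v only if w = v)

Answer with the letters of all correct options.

(A) serial: every world has an R-successor.
(B) reflexive: each world relates to itself.
(C) not ⊆ identity: 0 R 1 with 0 ≠ 1.

A, B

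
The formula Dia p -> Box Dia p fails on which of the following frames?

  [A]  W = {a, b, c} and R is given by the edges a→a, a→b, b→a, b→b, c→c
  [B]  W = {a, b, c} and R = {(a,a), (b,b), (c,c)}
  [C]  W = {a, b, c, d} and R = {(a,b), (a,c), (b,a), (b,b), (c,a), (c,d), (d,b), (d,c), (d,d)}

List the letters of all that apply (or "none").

C

The schema Dia p -> Box Dia p is axiom 5; it is valid on a frame iff R is euclidean.
(A) R is euclidean (any two R-successors of the same world are R-related), so the schema is valid here.
(B) R is euclidean (any two R-successors of the same world are R-related), so the schema is valid here.
(C) R is not euclidean (a R b and a R c but not b R c), so the schema fails here.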